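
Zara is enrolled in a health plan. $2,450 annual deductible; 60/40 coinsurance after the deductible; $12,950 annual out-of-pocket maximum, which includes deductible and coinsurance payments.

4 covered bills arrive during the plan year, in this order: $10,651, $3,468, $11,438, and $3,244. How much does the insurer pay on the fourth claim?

#1 ($10,651): $2,450 finishes the deductible; $8,201 goes to coinsurance; patient's 40% is $3,280.40. Patient owes $5,730.40 (running OOP $5,730.40). Plan pays $10,651 − $5,730.40 = $4,920.60.
#2 ($3,468): 40% coinsurance on $3,468 = $1,387.20. Patient pays $1,387.20; OOP now $7,117.60. Plan pays $3,468 − $1,387.20 = $2,080.80.
#3 ($11,438): deductible already satisfied, so patient's share is 40% × $11,438 = $4,575.20. Patient pays $4,575.20; OOP now $11,692.80. Plan pays $11,438 − $4,575.20 = $6,862.80.
#4 ($3,244): deductible met; 40% of $3,244 = $1,297.60. OOP would hit $12,990.40 > $12,950, so the cap limits the patient to $12,950 − $11,692.80 = $1,257.20. Insurer: $3,244 − $1,257.20 = $1,986.80.

$1,986.80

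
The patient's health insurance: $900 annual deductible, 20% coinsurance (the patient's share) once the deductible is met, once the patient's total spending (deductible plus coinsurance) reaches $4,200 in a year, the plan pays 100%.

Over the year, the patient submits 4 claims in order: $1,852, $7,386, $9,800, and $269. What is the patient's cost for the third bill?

$1,632.40

Claim 1 — $1,852: deductible takes $900, $952 remains; 20% of $952 = $190.40. Patient pays $1,090.40; OOP now $1,090.40.
Claim 2 — $7,386: deductible met; 20% of $7,386 = $1,477.20. Patient owes $1,477.20 (running OOP $2,567.60).
Claim 3 — $9,800: deductible met; 20% of $9,800 = $1,960. Adding that to $2,567.60 gives $4,527.60, past the $4,200 cap; patient pays only $4,200 − $2,567.60 = $1,632.40.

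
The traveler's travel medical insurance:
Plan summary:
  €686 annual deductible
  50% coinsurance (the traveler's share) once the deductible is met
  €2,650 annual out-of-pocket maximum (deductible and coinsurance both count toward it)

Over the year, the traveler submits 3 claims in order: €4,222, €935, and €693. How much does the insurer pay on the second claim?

€739

Bill 1, €4,222: €686 finishes the deductible; €3,536 goes to coinsurance; coinsurance €3,536 × 50% = €1,768. Cost to traveler: €2,454. OOP to date €2,454. Plan pays €4,222 − €2,454 = €1,768.
Bill 2, €935: deductible already satisfied, so traveler's share is 50% × €935 = €467.50. Adding that to €2,454 gives €2,921.50, past the €2,650 cap; traveler pays only €2,650 − €2,454 = €196. Insurer: €935 − €196 = €739.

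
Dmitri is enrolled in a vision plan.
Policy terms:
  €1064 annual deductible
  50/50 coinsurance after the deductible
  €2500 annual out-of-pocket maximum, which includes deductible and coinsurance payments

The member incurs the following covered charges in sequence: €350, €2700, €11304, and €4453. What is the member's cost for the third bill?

€443

#1 (€350): all of it applies to the deductible. Member owes €350 (running OOP €350).
#2 (€2700): €714 to deductible, leaving €1986; coinsurance €1986 × 50% = €993. Member owes €1707 (running OOP €2057).
#3 (€11304): 50% coinsurance on €11304 = €5652. That would push OOP to €7709, over the €2500 cap, so member pays €2500 − €2057 = €443.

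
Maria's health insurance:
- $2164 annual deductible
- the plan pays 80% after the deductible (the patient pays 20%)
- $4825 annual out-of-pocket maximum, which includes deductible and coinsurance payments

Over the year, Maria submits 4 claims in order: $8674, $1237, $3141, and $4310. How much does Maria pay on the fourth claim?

$483.40

Bill 1, $8674: $2164 finishes the deductible; $6510 goes to coinsurance; 20% of $6510 = $1302. Cost to patient: $3466. OOP to date $3466.
Bill 2, $1237: 20% coinsurance on $1237 = $247.40. Cost to patient: $247.40. OOP to date $3713.40.
Bill 3, $3141: deductible met; 20% of $3141 = $628.20. Patient pays $628.20; OOP now $4341.60.
Bill 4, $4310: deductible met; 20% of $4310 = $862. Adding that to $4341.60 gives $5203.60, past the $4825 cap; patient pays only $4825 − $4341.60 = $483.40.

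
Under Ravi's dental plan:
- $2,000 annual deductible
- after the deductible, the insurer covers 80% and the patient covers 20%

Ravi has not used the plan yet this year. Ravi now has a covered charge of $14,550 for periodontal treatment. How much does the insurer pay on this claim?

$10,040

Deductible not yet touched, so the first $2,000 of the bill goes to the deductible.
After the $2,000 deductible portion, $14,550 − $2,000 = $12,550 is subject to coinsurance.
Patient's 20% share of $12,550 is $2,510.
That puts the patient's cost at $2,000 + $2,510 = $4,510.
Insurer pays the balance: $14,550 − $4,510 = $10,040.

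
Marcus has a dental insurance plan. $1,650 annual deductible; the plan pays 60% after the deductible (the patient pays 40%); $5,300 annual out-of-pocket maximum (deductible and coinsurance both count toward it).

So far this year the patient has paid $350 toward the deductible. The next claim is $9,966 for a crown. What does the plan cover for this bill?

$350 of the $1,650 deductible is already met, leaving $1,300.
That leaves $9,966 − $1,300 = $8,666 for coinsurance.
40% of $8,666 = $3,466.40 falls to the patient.
Patient responsibility before any cap: $1,300 + $3,466.40 = $4,766.40.
Cumulative spending $350 + $4,766.40 = $5,116.40 stays under the $5,300 maximum.
Insurer pays the balance: $9,966 − $4,766.40 = $5,199.60.

$5,199.60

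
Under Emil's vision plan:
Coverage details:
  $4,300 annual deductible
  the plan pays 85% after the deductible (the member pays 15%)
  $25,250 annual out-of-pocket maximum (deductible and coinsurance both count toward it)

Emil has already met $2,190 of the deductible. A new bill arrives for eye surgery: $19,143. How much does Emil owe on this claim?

$4,664.95

Remaining deductible: $4,300 − $2,190 = $2,110.
The remaining $17,033 (= $19,143 − $2,110) moves to coinsurance.
Coinsurance: $17,033 × 15% = $2,554.95.
So the member owes $2,110 + $2,554.95 = $4,664.95 before any cap.
Cumulative spending $2,190 + $4,664.95 = $6,854.95 stays under the $25,250 maximum.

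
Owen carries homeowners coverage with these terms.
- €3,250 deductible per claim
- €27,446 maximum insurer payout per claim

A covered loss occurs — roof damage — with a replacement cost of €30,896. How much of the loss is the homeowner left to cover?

€3,450

Less the €3,250 deductible: €30,896 − €3,250 = €27,646.
The €27,446 per-incident cap binds; insurer pays €27,446.
The homeowner bears the rest of the original loss: €30,896 − €27,446 = €3,450.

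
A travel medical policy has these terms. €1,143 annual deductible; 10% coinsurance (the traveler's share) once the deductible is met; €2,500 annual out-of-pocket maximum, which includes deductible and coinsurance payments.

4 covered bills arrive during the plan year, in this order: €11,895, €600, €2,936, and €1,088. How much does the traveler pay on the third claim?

€221.80

Claim 1 (€11,895): €1,143 finishes the deductible; €10,752 goes to coinsurance; coinsurance €10,752 × 10% = €1,075.20. Traveler owes €2,218.20 (running OOP €2,218.20).
Claim 2 (€600): deductible already satisfied, so traveler's share is 10% × €600 = €60. Traveler pays €60; OOP now €2,278.20.
Claim 3 (€2,936): deductible already satisfied, so traveler's share is 10% × €2,936 = €293.60. Adding that to €2,278.20 gives €2,571.80, past the €2,500 cap; traveler pays only €2,500 − €2,278.20 = €221.80.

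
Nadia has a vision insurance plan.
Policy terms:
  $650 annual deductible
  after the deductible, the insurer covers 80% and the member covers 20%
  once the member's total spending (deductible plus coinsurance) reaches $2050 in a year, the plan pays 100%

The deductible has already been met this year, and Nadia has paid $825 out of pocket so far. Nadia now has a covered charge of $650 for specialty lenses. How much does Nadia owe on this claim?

The deductible is already satisfied, so the full bill goes to coinsurance.
20% of $650 = $130 falls to the member.
Total out-of-pocket so far would be $825 + $130 = $955, below the $2050 cap — no reduction.

$130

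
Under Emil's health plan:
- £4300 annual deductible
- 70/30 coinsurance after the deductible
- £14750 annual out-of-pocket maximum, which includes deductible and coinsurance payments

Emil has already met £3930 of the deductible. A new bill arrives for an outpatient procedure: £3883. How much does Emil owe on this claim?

£3930 of the £4300 deductible is already met, leaving £370.
The remaining £3513 (= £3883 − £370) moves to coinsurance.
Coinsurance: £3513 × 30% = £1053.90.
Patient responsibility before any cap: £370 + £1053.90 = £1423.90.
Year-to-date out-of-pocket becomes £3930 + £1423.90 = £5353.90, still under the £14750 maximum, so no cap applies.

£1423.90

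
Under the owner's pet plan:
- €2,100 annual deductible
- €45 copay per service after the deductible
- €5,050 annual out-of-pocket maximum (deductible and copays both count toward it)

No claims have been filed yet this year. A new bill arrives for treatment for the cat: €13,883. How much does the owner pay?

€2,145

Nothing has been paid toward the €2,100 deductible, so the first €2,100 of this charge is applied there.
That leaves €13,883 − €2,100 = €11,783 for the copay.
Copay on this service: €45.
So the owner owes €2,100 + €45 = €2,145 before any cap.
Cumulative spending €0 + €2,145 = €2,145 stays under the €5,050 maximum.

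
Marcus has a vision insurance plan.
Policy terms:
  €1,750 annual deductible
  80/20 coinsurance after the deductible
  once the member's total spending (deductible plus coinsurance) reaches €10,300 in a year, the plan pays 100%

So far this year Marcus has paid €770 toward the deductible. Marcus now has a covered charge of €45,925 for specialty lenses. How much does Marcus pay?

€9,530

Remaining deductible: €1,750 − €770 = €980.
After the €980 deductible portion, €45,925 − €980 = €44,945 is subject to coinsurance.
Member's 20% share of €44,945 is €8,989.
Member responsibility before any cap: €980 + €8,989 = €9,969.
That would bring total out-of-pocket to €10,739, past the €10,300 cap. The member is capped at €10,300 − €770 = €9,530 on this claim.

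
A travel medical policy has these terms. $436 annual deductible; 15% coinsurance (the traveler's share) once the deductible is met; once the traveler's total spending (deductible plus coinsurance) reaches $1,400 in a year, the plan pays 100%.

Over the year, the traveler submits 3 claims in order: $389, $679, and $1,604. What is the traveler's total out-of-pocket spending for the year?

Claim 1 — $389: fully absorbed by the deductible. Cost to traveler: $389. OOP to date $389.
Claim 2 — $679: $47 to deductible, leaving $632; 15% of $632 = $94.80. Traveler pays $141.80; OOP now $530.80.
Claim 3 — $1,604: deductible already satisfied, so traveler's share is 15% × $1,604 = $240.60. Traveler pays $240.60; OOP now $771.40.
Total paid by the traveler: $389 + $141.80 + $240.60 = $771.40.

$771.40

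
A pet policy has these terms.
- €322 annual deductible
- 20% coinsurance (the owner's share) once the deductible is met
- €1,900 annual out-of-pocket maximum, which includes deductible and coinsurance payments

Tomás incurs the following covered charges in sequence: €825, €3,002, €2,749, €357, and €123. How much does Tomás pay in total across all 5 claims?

Claim 1 (€825): €322 to deductible, leaving €503; 20% of €503 = €100.60. Owner owes €422.60 (running OOP €422.60).
Claim 2 (€3,002): 20% coinsurance on €3,002 = €600.40. Owner pays €600.40; OOP now €1,023.
Claim 3 (€2,749): 20% coinsurance on €2,749 = €549.80. Owner pays €549.80; OOP now €1,572.80.
Claim 4 (€357): deductible already satisfied, so owner's share is 20% × €357 = €71.40. Owner pays €71.40; OOP now €1,644.20.
Claim 5 (€123): deductible already satisfied, so owner's share is 20% × €123 = €24.60. Owner pays €24.60; OOP now €1,668.80.
Summing the owner's payments: €422.60 + €600.40 + €549.80 + €71.40 + €24.60 = €1,668.80.

€1,668.80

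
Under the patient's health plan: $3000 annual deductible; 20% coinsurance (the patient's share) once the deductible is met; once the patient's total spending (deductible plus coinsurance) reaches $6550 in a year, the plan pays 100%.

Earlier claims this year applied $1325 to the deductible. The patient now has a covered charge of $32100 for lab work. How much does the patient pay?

Remaining deductible: $3000 − $1325 = $1675.
The remaining $30425 (= $32100 − $1675) moves to coinsurance.
Patient's 20% share of $30425 is $6085.
Patient responsibility before any cap: $1675 + $6085 = $7760.
Adding $7760 to the $1325 already spent would give $9085, which exceeds the $6550 cap; the patient pays just $6550 − $1325 = $5225.

$5225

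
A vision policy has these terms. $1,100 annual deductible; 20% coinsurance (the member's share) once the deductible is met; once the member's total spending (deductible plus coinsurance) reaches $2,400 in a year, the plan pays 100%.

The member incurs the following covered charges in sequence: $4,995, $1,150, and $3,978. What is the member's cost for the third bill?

Bill 1, $4,995: deductible takes $1,100, $3,895 remains; 20% of $3,895 = $779. Cost to member: $1,879. OOP to date $1,879.
Bill 2, $1,150: 20% coinsurance on $1,150 = $230. Member pays $230; OOP now $2,109.
Bill 3, $3,978: deductible already satisfied, so member's share is 20% × $3,978 = $795.60. Adding that to $2,109 gives $2,904.60, past the $2,400 cap; member pays only $2,400 − $2,109 = $291.

$291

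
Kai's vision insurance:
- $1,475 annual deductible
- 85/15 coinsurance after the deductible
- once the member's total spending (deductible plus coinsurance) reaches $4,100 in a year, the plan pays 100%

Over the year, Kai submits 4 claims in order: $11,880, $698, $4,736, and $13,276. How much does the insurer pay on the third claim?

#1 ($11,880): $1,475 to deductible, leaving $10,405; 15% of $10,405 = $1,560.75. Cost to member: $3,035.75. OOP to date $3,035.75. Insurer: $11,880 − $3,035.75 = $8,844.25.
#2 ($698): deductible already satisfied, so member's share is 15% × $698 = $104.70. Cost to member: $104.70. OOP to date $3,140.45. Insurer: $698 − $104.70 = $593.30.
#3 ($4,736): 15% coinsurance on $4,736 = $710.40. Member pays $710.40; OOP now $3,850.85. Insurer: $4,736 − $710.40 = $4,025.60.

$4,025.60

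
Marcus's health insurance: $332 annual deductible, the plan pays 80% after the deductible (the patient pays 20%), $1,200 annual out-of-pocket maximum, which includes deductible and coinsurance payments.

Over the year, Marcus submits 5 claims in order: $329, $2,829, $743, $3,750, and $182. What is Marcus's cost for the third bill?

$148.60

Bill 1, $329: entire amount goes to the deductible. Patient pays $329; OOP now $329.
Bill 2, $2,829: $3 to deductible, leaving $2,826; patient's 20% is $565.20. Patient pays $568.20; OOP now $897.20.
Bill 3, $743: deductible met; 20% of $743 = $148.60. Cost to patient: $148.60. OOP to date $1,045.80.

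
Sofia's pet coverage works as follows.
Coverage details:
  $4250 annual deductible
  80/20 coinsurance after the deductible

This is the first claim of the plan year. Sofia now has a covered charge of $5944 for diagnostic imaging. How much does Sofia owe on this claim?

$4588.80

Nothing has been paid toward the $4250 deductible, so the first $4250 of this charge is applied there.
The remaining $1694 (= $5944 − $4250) moves to coinsurance.
Coinsurance: $1694 × 20% = $338.80.
So the owner owes $4250 + $338.80 = $4588.80.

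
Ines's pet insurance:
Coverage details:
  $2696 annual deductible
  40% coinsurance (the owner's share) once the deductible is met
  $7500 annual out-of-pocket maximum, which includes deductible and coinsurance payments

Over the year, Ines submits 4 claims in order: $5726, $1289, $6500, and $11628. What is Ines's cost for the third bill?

Claim 1 — $5726: $2696 finishes the deductible; $3030 goes to coinsurance; owner's 40% is $1212. Owner pays $3908; OOP now $3908.
Claim 2 — $1289: 40% coinsurance on $1289 = $515.60. Owner owes $515.60 (running OOP $4423.60).
Claim 3 — $6500: deductible met; 40% of $6500 = $2600. Owner pays $2600; OOP now $7023.60.

$2600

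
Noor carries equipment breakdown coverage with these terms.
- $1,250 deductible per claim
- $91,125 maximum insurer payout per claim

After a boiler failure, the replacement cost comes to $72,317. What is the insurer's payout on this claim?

Less the $1,250 deductible: $72,317 − $1,250 = $71,067.
That's under the $91,125 cap, so the insurer reimburses the full $71,067.

$71,067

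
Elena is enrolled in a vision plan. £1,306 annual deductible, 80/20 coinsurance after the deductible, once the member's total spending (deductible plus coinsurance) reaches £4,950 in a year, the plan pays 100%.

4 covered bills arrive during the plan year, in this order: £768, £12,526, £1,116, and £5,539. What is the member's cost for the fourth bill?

£1,023.20

#1 (£768): fully absorbed by the deductible. Member owes £768 (running OOP £768).
#2 (£12,526): £538 to deductible, leaving £11,988; 20% of £11,988 = £2,397.60. Member pays £2,935.60; OOP now £3,703.60.
#3 (£1,116): 20% coinsurance on £1,116 = £223.20. Member owes £223.20 (running OOP £3,926.80).
#4 (£5,539): 20% coinsurance on £5,539 = £1,107.80. Adding that to £3,926.80 gives £5,034.60, past the £4,950 cap; member pays only £4,950 − £3,926.80 = £1,023.20.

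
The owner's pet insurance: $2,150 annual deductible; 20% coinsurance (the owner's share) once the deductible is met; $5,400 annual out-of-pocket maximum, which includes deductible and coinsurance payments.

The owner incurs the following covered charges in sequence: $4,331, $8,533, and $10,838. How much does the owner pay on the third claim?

$1,107.20

Claim 1 — $4,331: deductible takes $2,150, $2,181 remains; coinsurance $2,181 × 20% = $436.20. Owner pays $2,586.20; OOP now $2,586.20.
Claim 2 — $8,533: deductible met; 20% of $8,533 = $1,706.60. Owner owes $1,706.60 (running OOP $4,292.80).
Claim 3 — $10,838: deductible met; 20% of $10,838 = $2,167.60. That would push OOP to $6,460.40, over the $5,400 cap, so owner pays $5,400 − $4,292.80 = $1,107.20.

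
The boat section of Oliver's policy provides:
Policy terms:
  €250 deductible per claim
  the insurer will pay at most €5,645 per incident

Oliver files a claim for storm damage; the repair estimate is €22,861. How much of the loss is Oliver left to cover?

€17,216

Subtract the deductible: €22,861 − €250 = €22,611.
The €5,645 per-incident cap binds; insurer pays €5,645.
The owner bears the rest of the original loss: €22,861 − €5,645 = €17,216.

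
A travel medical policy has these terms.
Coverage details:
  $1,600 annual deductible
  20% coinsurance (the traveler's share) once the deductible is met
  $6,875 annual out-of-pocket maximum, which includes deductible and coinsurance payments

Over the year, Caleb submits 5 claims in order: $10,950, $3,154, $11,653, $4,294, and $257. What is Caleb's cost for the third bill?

#1 ($10,950): $1,600 to deductible, leaving $9,350; traveler's 20% is $1,870. Cost to traveler: $3,470. OOP to date $3,470.
#2 ($3,154): deductible already satisfied, so traveler's share is 20% × $3,154 = $630.80. Traveler pays $630.80; OOP now $4,100.80.
#3 ($11,653): deductible already satisfied, so traveler's share is 20% × $11,653 = $2,330.60. Cost to traveler: $2,330.60. OOP to date $6,431.40.

$2,330.60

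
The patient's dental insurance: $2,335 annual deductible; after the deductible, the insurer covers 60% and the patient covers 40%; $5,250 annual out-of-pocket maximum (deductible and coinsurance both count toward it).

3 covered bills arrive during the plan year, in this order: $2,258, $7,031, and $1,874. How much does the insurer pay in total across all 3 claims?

$5,913

Claim 1 — $2,258: all of it applies to the deductible. Patient owes $2,258 (running OOP $2,258). Insurer: $2,258 − $2,258 = $0.
Claim 2 — $7,031: deductible takes $77, $6,954 remains; 40% of $6,954 = $2,781.60. Cost to patient: $2,858.60. OOP to date $5,116.60. Insurer: $7,031 − $2,858.60 = $4,172.40.
Claim 3 — $1,874: 40% coinsurance on $1,874 = $749.60. OOP would hit $5,866.20 > $5,250, so the cap limits the patient to $5,250 − $5,116.60 = $133.40. Insurer: $1,874 − $133.40 = $1,740.60.
Insurer total: $0 + $4,172.40 + $1,740.60 = $5,913.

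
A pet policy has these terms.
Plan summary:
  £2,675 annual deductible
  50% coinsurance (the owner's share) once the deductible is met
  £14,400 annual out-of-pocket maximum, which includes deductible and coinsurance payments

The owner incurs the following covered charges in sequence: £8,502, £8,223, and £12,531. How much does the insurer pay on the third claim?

£7,831

Claim 1 (£8,502): £2,675 finishes the deductible; £5,827 goes to coinsurance; 50% of £5,827 = £2,913.50. Cost to owner: £5,588.50. OOP to date £5,588.50. Insurer: £8,502 − £5,588.50 = £2,913.50.
Claim 2 (£8,223): deductible met; 50% of £8,223 = £4,111.50. Owner owes £4,111.50 (running OOP £9,700). Insurer: £8,223 − £4,111.50 = £4,111.50.
Claim 3 (£12,531): deductible already satisfied, so owner's share is 50% × £12,531 = £6,265.50. That would push OOP to £15,965.50, over the £14,400 cap, so owner pays £14,400 − £9,700 = £4,700. Plan pays £12,531 − £4,700 = £7,831.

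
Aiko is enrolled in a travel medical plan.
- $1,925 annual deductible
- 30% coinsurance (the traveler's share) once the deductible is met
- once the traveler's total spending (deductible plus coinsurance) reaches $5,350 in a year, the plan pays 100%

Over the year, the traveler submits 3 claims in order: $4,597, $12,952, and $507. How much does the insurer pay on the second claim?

$10,328.60

Claim 1 ($4,597): $1,925 to deductible, leaving $2,672; traveler's 30% is $801.60. Traveler pays $2,726.60; OOP now $2,726.60. Plan pays $4,597 − $2,726.60 = $1,870.40.
Claim 2 ($12,952): 30% coinsurance on $12,952 = $3,885.60. That would push OOP to $6,612.20, over the $5,350 cap, so traveler pays $5,350 − $2,726.60 = $2,623.40. Insurer: $12,952 − $2,623.40 = $10,328.60.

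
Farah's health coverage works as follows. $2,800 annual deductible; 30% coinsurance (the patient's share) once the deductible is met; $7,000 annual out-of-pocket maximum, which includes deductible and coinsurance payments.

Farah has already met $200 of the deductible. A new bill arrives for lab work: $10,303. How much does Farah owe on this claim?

$4,910.90

Remaining deductible: $2,800 − $200 = $2,600.
After the $2,600 deductible portion, $10,303 − $2,600 = $7,703 is subject to coinsurance.
30% of $7,703 = $2,310.90 falls to the patient.
That puts the patient's cost at $2,600 + $2,310.90 = $4,910.90 before any cap.
Year-to-date out-of-pocket becomes $200 + $4,910.90 = $5,110.90, still under the $7,000 maximum, so no cap applies.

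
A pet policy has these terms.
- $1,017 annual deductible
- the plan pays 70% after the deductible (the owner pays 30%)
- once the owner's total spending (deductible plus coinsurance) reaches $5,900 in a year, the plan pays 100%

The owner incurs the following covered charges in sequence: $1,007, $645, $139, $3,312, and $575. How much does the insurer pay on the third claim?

Claim 1 — $1,007: fully absorbed by the deductible. Cost to owner: $1,007. OOP to date $1,007. Insurer: $1,007 − $1,007 = $0.
Claim 2 — $645: deductible takes $10, $635 remains; coinsurance $635 × 30% = $190.50. Owner owes $200.50 (running OOP $1,207.50). Plan pays $645 − $200.50 = $444.50.
Claim 3 — $139: deductible already satisfied, so owner's share is 30% × $139 = $41.70. Owner pays $41.70; OOP now $1,249.20. Insurer: $139 − $41.70 = $97.30.

$97.30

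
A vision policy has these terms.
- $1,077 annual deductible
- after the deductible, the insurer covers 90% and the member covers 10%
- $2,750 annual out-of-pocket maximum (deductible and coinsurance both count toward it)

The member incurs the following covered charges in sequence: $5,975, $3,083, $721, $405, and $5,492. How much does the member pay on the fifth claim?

$549.20

Claim 1 ($5,975): $1,077 to deductible, leaving $4,898; coinsurance $4,898 × 10% = $489.80. Member owes $1,566.80 (running OOP $1,566.80).
Claim 2 ($3,083): deductible met; 10% of $3,083 = $308.30. Member owes $308.30 (running OOP $1,875.10).
Claim 3 ($721): 10% coinsurance on $721 = $72.10. Member pays $72.10; OOP now $1,947.20.
Claim 4 ($405): deductible met; 10% of $405 = $40.50. Cost to member: $40.50. OOP to date $1,987.70.
Claim 5 ($5,492): deductible met; 10% of $5,492 = $549.20. Cost to member: $549.20. OOP to date $2,536.90.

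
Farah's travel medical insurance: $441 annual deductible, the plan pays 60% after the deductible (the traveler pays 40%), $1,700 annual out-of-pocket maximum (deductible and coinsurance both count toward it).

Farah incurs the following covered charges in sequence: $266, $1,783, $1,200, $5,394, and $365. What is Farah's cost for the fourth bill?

Claim 1 — $266: entire amount goes to the deductible. Traveler owes $266 (running OOP $266).
Claim 2 — $1,783: $175 to deductible, leaving $1,608; traveler's 40% is $643.20. Cost to traveler: $818.20. OOP to date $1,084.20.
Claim 3 — $1,200: 40% coinsurance on $1,200 = $480. Cost to traveler: $480. OOP to date $1,564.20.
Claim 4 — $5,394: 40% coinsurance on $5,394 = $2,157.60. OOP would hit $3,721.80 > $1,700, so the cap limits the traveler to $1,700 − $1,564.20 = $135.80.

$135.80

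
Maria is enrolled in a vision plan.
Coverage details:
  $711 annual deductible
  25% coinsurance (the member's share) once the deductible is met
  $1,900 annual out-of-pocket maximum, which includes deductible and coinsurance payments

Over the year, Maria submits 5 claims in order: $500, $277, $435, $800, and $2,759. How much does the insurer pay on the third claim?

$326.25

Bill 1, $500: all of it applies to the deductible. Cost to member: $500. OOP to date $500. Insurer: $500 − $500 = $0.
Bill 2, $277: $211 to deductible, leaving $66; 25% of $66 = $16.50. Member owes $227.50 (running OOP $727.50). Plan pays $277 − $227.50 = $49.50.
Bill 3, $435: 25% coinsurance on $435 = $108.75. Member owes $108.75 (running OOP $836.25). Insurer: $435 − $108.75 = $326.25.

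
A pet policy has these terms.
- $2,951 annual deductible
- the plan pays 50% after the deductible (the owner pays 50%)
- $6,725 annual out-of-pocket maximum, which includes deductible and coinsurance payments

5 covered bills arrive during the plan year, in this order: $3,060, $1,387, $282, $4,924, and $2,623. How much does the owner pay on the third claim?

$141

#1 ($3,060): deductible takes $2,951, $109 remains; coinsurance $109 × 50% = $54.50. Cost to owner: $3,005.50. OOP to date $3,005.50.
#2 ($1,387): deductible already satisfied, so owner's share is 50% × $1,387 = $693.50. Owner pays $693.50; OOP now $3,699.
#3 ($282): deductible already satisfied, so owner's share is 50% × $282 = $141. Cost to owner: $141. OOP to date $3,840.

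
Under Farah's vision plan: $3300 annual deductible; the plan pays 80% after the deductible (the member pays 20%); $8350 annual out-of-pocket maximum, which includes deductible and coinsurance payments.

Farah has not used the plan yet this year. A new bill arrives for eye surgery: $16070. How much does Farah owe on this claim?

Nothing has been paid toward the $3300 deductible, so the first $3300 of this charge is applied there.
That leaves $16070 − $3300 = $12770 for coinsurance.
Member's 20% share of $12770 is $2554.
That puts the member's cost at $3300 + $2554 = $5854 before any cap.
Cumulative spending $0 + $5854 = $5854 stays under the $8350 maximum.

$5854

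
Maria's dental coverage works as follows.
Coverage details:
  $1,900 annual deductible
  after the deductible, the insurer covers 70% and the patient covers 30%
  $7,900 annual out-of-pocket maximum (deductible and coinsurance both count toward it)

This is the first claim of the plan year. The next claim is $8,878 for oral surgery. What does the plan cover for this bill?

$4,884.60

Deductible not yet touched, so the first $1,900 of the bill goes to the deductible.
That leaves $8,878 − $1,900 = $6,978 for coinsurance.
30% of $6,978 = $2,093.40 falls to the patient.
Patient responsibility before any cap: $1,900 + $2,093.40 = $3,993.40.
Cumulative spending $0 + $3,993.40 = $3,993.40 stays under the $7,900 maximum.
The insurer covers the remainder: $8,878 − $3,993.40 = $4,884.60.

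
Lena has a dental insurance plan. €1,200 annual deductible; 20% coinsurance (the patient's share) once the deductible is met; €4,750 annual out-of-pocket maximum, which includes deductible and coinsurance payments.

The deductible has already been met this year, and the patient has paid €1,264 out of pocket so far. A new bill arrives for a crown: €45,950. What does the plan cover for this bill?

€42,464

With the deductible met, the entire €45,950 is subject to coinsurance.
Patient's 20% share of €45,950 is €9,190.
Year-to-date out-of-pocket would reach €1,264 + €9,190 = €10,454, above the €4,750 maximum, so the patient pays only €4,750 − €1,264 = €3,486.
Insurer pays the balance: €45,950 − €3,486 = €42,464.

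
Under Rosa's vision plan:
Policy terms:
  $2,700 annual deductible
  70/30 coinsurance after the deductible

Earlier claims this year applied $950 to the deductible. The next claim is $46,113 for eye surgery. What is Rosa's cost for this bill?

$15,058.90

Remaining deductible: $2,700 − $950 = $1,750.
After the $1,750 deductible portion, $46,113 − $1,750 = $44,363 is subject to coinsurance.
30% of $44,363 = $13,308.90 falls to the member.
So the member owes $1,750 + $13,308.90 = $15,058.90.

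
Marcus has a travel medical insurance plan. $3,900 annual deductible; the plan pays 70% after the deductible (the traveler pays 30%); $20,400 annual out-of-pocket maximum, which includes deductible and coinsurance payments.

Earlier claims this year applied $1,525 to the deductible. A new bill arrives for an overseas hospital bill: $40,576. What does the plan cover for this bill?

$26,740.70

Remaining deductible: $3,900 − $1,525 = $2,375.
The remaining $38,201 (= $40,576 − $2,375) moves to coinsurance.
Traveler's 30% share of $38,201 is $11,460.30.
Traveler responsibility before any cap: $2,375 + $11,460.30 = $13,835.30.
Year-to-date out-of-pocket becomes $1,525 + $13,835.30 = $15,360.30, still under the $20,400 maximum, so no cap applies.
Insurer pays the balance: $40,576 − $13,835.30 = $26,740.70.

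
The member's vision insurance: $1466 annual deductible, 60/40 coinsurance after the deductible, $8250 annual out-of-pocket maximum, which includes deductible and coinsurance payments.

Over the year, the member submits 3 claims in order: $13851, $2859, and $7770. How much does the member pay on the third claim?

$686.40

Claim 1 — $13851: $1466 to deductible, leaving $12385; 40% of $12385 = $4954. Cost to member: $6420. OOP to date $6420.
Claim 2 — $2859: deductible met; 40% of $2859 = $1143.60. Member owes $1143.60 (running OOP $7563.60).
Claim 3 — $7770: deductible met; 40% of $7770 = $3108. OOP would hit $10671.60 > $8250, so the cap limits the member to $8250 − $7563.60 = $686.40.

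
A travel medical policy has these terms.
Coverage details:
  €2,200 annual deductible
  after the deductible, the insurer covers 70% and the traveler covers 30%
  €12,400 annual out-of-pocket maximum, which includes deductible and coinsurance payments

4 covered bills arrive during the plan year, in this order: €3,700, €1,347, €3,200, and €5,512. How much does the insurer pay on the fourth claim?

€3,858.40

#1 (€3,700): €2,200 to deductible, leaving €1,500; coinsurance €1,500 × 30% = €450. Traveler pays €2,650; OOP now €2,650. Plan pays €3,700 − €2,650 = €1,050.
#2 (€1,347): deductible met; 30% of €1,347 = €404.10. Cost to traveler: €404.10. OOP to date €3,054.10. Insurer: €1,347 − €404.10 = €942.90.
#3 (€3,200): deductible met; 30% of €3,200 = €960. Traveler pays €960; OOP now €4,014.10. Plan pays €3,200 − €960 = €2,240.
#4 (€5,512): deductible already satisfied, so traveler's share is 30% × €5,512 = €1,653.60. Traveler owes €1,653.60 (running OOP €5,667.70). Insurer: €5,512 − €1,653.60 = €3,858.40.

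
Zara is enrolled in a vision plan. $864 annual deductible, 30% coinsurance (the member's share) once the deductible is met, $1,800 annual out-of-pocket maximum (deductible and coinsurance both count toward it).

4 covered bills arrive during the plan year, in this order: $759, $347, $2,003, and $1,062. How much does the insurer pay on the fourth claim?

Bill 1, $759: all of it applies to the deductible. Member owes $759 (running OOP $759). Insurer: $759 − $759 = $0.
Bill 2, $347: $105 finishes the deductible; $242 goes to coinsurance; member's 30% is $72.60. Cost to member: $177.60. OOP to date $936.60. Plan pays $347 − $177.60 = $169.40.
Bill 3, $2,003: deductible met; 30% of $2,003 = $600.90. Cost to member: $600.90. OOP to date $1,537.50. Plan pays $2,003 − $600.90 = $1,402.10.
Bill 4, $1,062: 30% coinsurance on $1,062 = $318.60. That would push OOP to $1,856.10, over the $1,800 cap, so member pays $1,800 − $1,537.50 = $262.50. Insurer: $1,062 − $262.50 = $799.50.

$799.50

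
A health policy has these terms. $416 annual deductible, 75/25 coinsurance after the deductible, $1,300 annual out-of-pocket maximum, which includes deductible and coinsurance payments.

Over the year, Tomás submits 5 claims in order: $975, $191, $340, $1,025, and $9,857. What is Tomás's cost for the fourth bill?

#1 ($975): $416 to deductible, leaving $559; coinsurance $559 × 25% = $139.75. Cost to patient: $555.75. OOP to date $555.75.
#2 ($191): 25% coinsurance on $191 = $47.75. Patient pays $47.75; OOP now $603.50.
#3 ($340): 25% coinsurance on $340 = $85. Cost to patient: $85. OOP to date $688.50.
#4 ($1,025): deductible met; 25% of $1,025 = $256.25. Patient pays $256.25; OOP now $944.75.

$256.25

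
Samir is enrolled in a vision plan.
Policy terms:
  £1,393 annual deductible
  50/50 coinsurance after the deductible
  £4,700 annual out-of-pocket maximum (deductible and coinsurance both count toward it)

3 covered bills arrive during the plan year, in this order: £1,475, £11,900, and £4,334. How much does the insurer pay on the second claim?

£8,634

Claim 1 (£1,475): £1,393 to deductible, leaving £82; 50% of £82 = £41. Member pays £1,434; OOP now £1,434. Insurer: £1,475 − £1,434 = £41.
Claim 2 (£11,900): deductible met; 50% of £11,900 = £5,950. Adding that to £1,434 gives £7,384, past the £4,700 cap; member pays only £4,700 − £1,434 = £3,266. Plan pays £11,900 − £3,266 = £8,634.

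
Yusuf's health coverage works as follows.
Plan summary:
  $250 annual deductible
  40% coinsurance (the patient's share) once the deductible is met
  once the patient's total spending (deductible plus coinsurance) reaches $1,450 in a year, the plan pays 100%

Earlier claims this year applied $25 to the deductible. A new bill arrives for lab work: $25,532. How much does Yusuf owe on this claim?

$1,425

Deductible still to meet: $250 − $25 = $225.
The remaining $25,307 (= $25,532 − $225) moves to coinsurance.
40% of $25,307 = $10,122.80 falls to the patient.
Patient responsibility before any cap: $225 + $10,122.80 = $10,347.80.
Year-to-date out-of-pocket would reach $25 + $10,347.80 = $10,372.80, above the $1,450 maximum, so the patient pays only $1,450 − $25 = $1,425.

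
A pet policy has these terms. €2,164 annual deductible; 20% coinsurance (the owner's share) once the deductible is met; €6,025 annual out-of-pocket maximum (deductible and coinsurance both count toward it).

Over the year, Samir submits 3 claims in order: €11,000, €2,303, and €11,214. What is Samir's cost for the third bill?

€1,633.20

Claim 1 — €11,000: deductible takes €2,164, €8,836 remains; coinsurance €8,836 × 20% = €1,767.20. Cost to owner: €3,931.20. OOP to date €3,931.20.
Claim 2 — €2,303: 20% coinsurance on €2,303 = €460.60. Cost to owner: €460.60. OOP to date €4,391.80.
Claim 3 — €11,214: deductible already satisfied, so owner's share is 20% × €11,214 = €2,242.80. Adding that to €4,391.80 gives €6,634.60, past the €6,025 cap; owner pays only €6,025 − €4,391.80 = €1,633.20.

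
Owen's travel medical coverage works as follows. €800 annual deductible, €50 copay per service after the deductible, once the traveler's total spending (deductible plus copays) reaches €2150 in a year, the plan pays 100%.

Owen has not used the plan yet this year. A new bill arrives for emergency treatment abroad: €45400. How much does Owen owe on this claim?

€850

The full €800 deductible is still open; €800 of this bill applies to it.
The remaining €44600 (= €45400 − €800) moves to the copay.
Copay on this service: €50.
Traveler responsibility before any cap: €800 + €50 = €850.
Cumulative spending €0 + €850 = €850 stays under the €2150 maximum.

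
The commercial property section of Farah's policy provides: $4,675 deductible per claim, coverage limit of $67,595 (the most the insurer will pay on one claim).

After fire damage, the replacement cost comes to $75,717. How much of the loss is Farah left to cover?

$8,122

Less the $4,675 deductible: $75,717 − $4,675 = $71,042.
The $67,595 per-incident cap binds; insurer pays $67,595.
Business's share is the uncovered remainder: $75,717 − $67,595 = $8,122.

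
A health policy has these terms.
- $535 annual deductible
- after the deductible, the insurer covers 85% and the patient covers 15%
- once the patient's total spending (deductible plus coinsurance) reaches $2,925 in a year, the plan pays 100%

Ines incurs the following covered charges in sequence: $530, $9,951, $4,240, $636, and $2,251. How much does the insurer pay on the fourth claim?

$540.60

Claim 1 — $530: all of it applies to the deductible. Patient pays $530; OOP now $530. Plan pays $530 − $530 = $0.
Claim 2 — $9,951: $5 to deductible, leaving $9,946; 15% of $9,946 = $1,491.90. Patient owes $1,496.90 (running OOP $2,026.90). Plan pays $9,951 − $1,496.90 = $8,454.10.
Claim 3 — $4,240: 15% coinsurance on $4,240 = $636. Patient pays $636; OOP now $2,662.90. Insurer: $4,240 − $636 = $3,604.
Claim 4 — $636: deductible met; 15% of $636 = $95.40. Patient owes $95.40 (running OOP $2,758.30). Insurer: $636 − $95.40 = $540.60.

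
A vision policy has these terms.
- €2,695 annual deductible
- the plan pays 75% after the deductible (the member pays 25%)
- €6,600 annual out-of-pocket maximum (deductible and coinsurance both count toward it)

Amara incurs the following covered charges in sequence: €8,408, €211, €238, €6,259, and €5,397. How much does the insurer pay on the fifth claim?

Bill 1, €8,408: €2,695 finishes the deductible; €5,713 goes to coinsurance; member's 25% is €1,428.25. Cost to member: €4,123.25. OOP to date €4,123.25. Insurer: €8,408 − €4,123.25 = €4,284.75.
Bill 2, €211: 25% coinsurance on €211 = €52.75. Member pays €52.75; OOP now €4,176. Plan pays €211 − €52.75 = €158.25.
Bill 3, €238: 25% coinsurance on €238 = €59.50. Cost to member: €59.50. OOP to date €4,235.50. Insurer: €238 − €59.50 = €178.50.
Bill 4, €6,259: deductible already satisfied, so member's share is 25% × €6,259 = €1,564.75. Member pays €1,564.75; OOP now €5,800.25. Insurer: €6,259 − €1,564.75 = €4,694.25.
Bill 5, €5,397: 25% coinsurance on €5,397 = €1,349.25. That would push OOP to €7,149.50, over the €6,600 cap, so member pays €6,600 − €5,800.25 = €799.75. Insurer: €5,397 − €799.75 = €4,597.25.

€4,597.25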